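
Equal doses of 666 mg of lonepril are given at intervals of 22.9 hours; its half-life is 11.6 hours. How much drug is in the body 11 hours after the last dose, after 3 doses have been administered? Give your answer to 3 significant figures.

455 mg

The 3 doses were given 56.8, 33.9, 11 hours ago.
Total = 666·(1/2)^(56.8/11.6) + 666·(1/2)^(33.9/11.6) + 666·(1/2)^(11/11.6)
      = 22.36 + 87.85 + 345.16 ≈ 455.36 mg.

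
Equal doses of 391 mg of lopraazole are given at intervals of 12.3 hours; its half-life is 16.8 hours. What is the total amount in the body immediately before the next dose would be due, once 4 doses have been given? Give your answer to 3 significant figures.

514 mg

The 4 doses were given 49.2, 36.9, 24.6, 12.3 hours ago.
Total = 391·(1/2)^(49.2/16.8) + 391·(1/2)^(36.9/16.8) + 391·(1/2)^(24.6/16.8) + 391·(1/2)^(12.3/16.8)
      = 51.356 + 85.307 + 141.7 + 235.39 ≈ 513.75 mg.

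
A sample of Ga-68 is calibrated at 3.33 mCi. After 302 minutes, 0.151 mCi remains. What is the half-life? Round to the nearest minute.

68 minutes

A/A₀ = 0.151/3.33 ≈ 0.045345.
n = log₂(22.053) ≈ 4.4629 half-lives elapsed in 302 minutes.
t½ = 302/4.4629 ≈ 67.669 minutes.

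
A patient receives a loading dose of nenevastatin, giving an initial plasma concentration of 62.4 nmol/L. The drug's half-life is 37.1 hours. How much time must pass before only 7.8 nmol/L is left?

7.8/62.4 = 1/8, so 3 half-lives have elapsed.
t = 3 × 37.1 = 111.3 hours.

111.3 hours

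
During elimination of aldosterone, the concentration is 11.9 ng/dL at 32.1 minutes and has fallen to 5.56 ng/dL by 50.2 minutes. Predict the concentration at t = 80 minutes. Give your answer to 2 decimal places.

Over Δt = 50.2 − 32.1 = 18.1 minutes, the level fell by a factor of 11.9/5.56 ≈ 2.1403.
n = log₂(2.1403) ≈ 1.0978 half-lives, so t½ = 18.1/1.0978 ≈ 16.487 minutes.
From t = 50.2 to t = 80: 5.56 × (1/2)^((80−50.2)/16.487) ≈ 1.5885 ng/dL.

1.59 ng/dL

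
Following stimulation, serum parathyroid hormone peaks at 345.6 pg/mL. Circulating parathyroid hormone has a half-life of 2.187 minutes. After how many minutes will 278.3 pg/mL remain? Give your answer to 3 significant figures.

0.683 minutes

Fraction remaining = 278.3/345.6 ≈ 0.80527.
n = log₂(345.6/278.3) = ln(1.2418)/ln 2 ≈ 0.31246 half-lives.
t = n × t½ = 0.31246 × 2.187 ≈ 0.68336 minutes.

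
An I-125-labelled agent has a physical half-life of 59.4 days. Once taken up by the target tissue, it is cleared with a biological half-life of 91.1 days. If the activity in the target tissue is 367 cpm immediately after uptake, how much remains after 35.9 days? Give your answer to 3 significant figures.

1/t_eff = 1/t_phys + 1/t_biol = 1/59.4 + 1/91.1 = 0.027812 per day.
t_eff = 59.4 × 91.1 / (59.4 + 91.1) ≈ 35.956 days.
Remaining = 367 × (1/2)^(35.9/35.956) = 367 × (1/2)^0.99845 ≈ 183.7 cpm.

184 cpm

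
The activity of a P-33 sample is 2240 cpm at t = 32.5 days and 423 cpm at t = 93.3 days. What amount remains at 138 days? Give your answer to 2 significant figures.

Over Δt = 93.3 − 32.5 = 60.8 days, the level fell by a factor of 2240/423 ≈ 5.2955.
n = log₂(5.2955) ≈ 2.4048 half-lives, so t½ = 60.8/2.4048 ≈ 25.283 days.
From t = 93.3 to t = 138: 423 × (1/2)^((138−93.3)/25.283) ≈ 124.2 cpm.

120 cpm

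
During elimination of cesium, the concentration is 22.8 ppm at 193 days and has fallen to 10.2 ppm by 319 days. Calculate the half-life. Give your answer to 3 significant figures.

109 days

Over Δt = 319 − 193 = 126 days, the level fell by a factor of 22.8/10.2 ≈ 2.2353.
n = log₂(2.2353) ≈ 1.1605 half-lives, so t½ = 126/1.1605 ≈ 108.58 days.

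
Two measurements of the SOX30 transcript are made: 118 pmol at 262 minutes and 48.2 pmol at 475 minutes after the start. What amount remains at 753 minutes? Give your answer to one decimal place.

Over Δt = 475 − 262 = 213 minutes, the level fell by a factor of 118/48.2 ≈ 2.4481.
n = log₂(2.4481) ≈ 1.2917 half-lives, so t½ = 213/1.2917 ≈ 164.9 minutes.
From t = 475 to t = 753: 48.2 × (1/2)^((753−475)/164.9) ≈ 14.981 pmol.

15.0 pmol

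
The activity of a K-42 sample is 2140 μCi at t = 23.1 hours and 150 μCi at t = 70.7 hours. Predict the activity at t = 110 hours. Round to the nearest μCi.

17 μCi

Over Δt = 70.7 − 23.1 = 47.6 hours, the level fell by a factor of 2140/150 ≈ 14.267.
n = log₂(14.267) ≈ 3.8346 half-lives, so t½ = 47.6/3.8346 ≈ 12.413 hours.
From t = 70.7 to t = 110: 150 × (1/2)^((110−70.7)/12.413) ≈ 16.713 μCi.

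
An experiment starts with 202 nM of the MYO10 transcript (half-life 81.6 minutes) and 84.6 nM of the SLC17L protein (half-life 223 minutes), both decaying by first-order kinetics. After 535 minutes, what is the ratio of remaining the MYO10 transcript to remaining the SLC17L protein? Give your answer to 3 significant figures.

MYO10 transcript: 202 × (1/2)^(535/81.6) = 202 × (1/2)^6.5564 ≈ 2.1463 nM.
SLC17L protein: 84.6 × (1/2)^(535/223) = 84.6 × (1/2)^2.3991 ≈ 16.039 nM.
Ratio ≈ 2.1463 / 16.039 ≈ 0.13382.

0.134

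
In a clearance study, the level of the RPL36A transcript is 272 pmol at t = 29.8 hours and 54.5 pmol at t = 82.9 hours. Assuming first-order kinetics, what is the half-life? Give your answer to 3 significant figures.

Over Δt = 82.9 − 29.8 = 53.1 hours, the level fell by a factor of 272/54.5 ≈ 4.9908.
n = log₂(4.9908) ≈ 2.3193 half-lives, so t½ = 53.1/2.3193 ≈ 22.895 hours.

22.9 hours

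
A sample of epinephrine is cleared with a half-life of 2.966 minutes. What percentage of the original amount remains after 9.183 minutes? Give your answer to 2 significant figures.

n = 9.183/2.966 ≈ 3.0961 half-lives.
Fraction remaining = (1/2)^3.0961 ≈ 0.11695, i.e. 11.695%.

12%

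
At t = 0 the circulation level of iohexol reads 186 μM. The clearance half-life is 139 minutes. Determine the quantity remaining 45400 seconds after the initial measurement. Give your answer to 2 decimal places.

Convert the elapsed time: 45400 seconds = 756.667 minutes.
Number of half-lives: n = 756.667/139 ≈ 5.4436.
Remaining = 186 × (1/2)^5.4436 = 186 × 0.022977 ≈ 4.2738 μM.

4.27 μM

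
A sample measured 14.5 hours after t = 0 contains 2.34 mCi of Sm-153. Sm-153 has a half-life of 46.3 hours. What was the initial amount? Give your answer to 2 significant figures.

2.9 mCi

Number of half-lives elapsed: n = 14.5/46.3 ≈ 0.31317.
A₀ = A × 2^n = 2.34 × 2^0.31317 = 2.34 × 1.2424 ≈ 2.9073 mCi.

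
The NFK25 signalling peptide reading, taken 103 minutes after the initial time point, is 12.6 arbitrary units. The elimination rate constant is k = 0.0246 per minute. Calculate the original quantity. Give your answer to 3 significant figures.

159 arbitrary units

t½ = ln 2 / k = 0.69315 / 0.0246 ≈ 28.177 minutes.
Number of half-lives elapsed: n = 103/28.177 ≈ 3.6555.
A₀ = A × 2^n = 12.6 × 2^3.6555 = 12.6 × 12.601 ≈ 158.78 arbitrary units.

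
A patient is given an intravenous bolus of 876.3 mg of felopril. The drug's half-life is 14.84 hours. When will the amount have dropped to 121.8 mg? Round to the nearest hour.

42 hours

Fraction remaining = 121.8/876.3 ≈ 0.13899.
n = log₂(876.3/121.8) = ln(7.1946)/ln 2 ≈ 2.8469 half-lives.
t = n × t½ = 2.8469 × 14.84 ≈ 42.248 hours.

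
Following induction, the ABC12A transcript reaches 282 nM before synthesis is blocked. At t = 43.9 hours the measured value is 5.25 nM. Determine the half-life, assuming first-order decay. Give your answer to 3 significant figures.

7.64 hours

A/A₀ = 5.25/282 ≈ 0.018617.
n = log₂(53.714) ≈ 5.7472 half-lives elapsed in 43.9 hours.
t½ = 43.9/5.7472 ≈ 7.6385 hours.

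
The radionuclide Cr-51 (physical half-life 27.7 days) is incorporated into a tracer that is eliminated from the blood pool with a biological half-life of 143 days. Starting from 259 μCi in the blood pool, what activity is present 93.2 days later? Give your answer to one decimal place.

1/t_eff = 1/t_phys + 1/t_biol = 1/27.7 + 1/143 = 0.043094 per day.
t_eff = 27.7 × 143 / (27.7 + 143) ≈ 23.205 days.
Remaining = 259 × (1/2)^(93.2/23.205) = 259 × (1/2)^4.0164 ≈ 16.005 μCi.

16.0 μCi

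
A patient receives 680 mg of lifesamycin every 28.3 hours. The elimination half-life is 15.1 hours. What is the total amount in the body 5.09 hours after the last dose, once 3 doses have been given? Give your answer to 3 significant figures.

725 mg

The 3 doses were given 61.69, 33.39, 5.09 hours ago.
Total = 680·(1/2)^(61.69/15.1) + 680·(1/2)^(33.39/15.1) + 680·(1/2)^(5.09/15.1)
      = 40.056 + 146.84 + 538.31 ≈ 725.21 mg.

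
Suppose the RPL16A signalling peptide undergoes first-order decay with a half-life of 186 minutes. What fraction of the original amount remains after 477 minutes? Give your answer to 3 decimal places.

n = 477/186 ≈ 2.5645 half-lives.
Fraction remaining = (1/2)^2.5645 ≈ 0.16905.

0.169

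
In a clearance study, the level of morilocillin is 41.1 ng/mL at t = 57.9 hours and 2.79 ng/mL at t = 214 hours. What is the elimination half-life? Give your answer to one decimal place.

40.2 hours

Over Δt = 214 − 57.9 = 156.1 hours, the level fell by a factor of 41.1/2.79 ≈ 14.731.
n = log₂(14.731) ≈ 3.8808 half-lives, so t½ = 156.1/3.8808 ≈ 40.224 hours.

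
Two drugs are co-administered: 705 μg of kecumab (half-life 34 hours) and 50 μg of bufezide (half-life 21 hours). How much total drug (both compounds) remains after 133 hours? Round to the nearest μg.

47 μg

kecumab: 705 × (1/2)^(133/34) = 705 × (1/2)^3.9118 ≈ 46.841 μg.
bufezide: 50 × (1/2)^(133/21) = 50 × (1/2)^6.3333 ≈ 0.62008 μg.
Total = 46.841 + 0.62008 ≈ 47.462 μg.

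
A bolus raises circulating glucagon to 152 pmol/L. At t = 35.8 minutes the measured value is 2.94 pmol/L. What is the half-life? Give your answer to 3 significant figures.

6.29 minutes

A/A₀ = 2.94/152 ≈ 0.019342.
n = log₂(51.701) ≈ 5.6921 half-lives elapsed in 35.8 minutes.
t½ = 35.8/5.6921 ≈ 6.2894 minutes.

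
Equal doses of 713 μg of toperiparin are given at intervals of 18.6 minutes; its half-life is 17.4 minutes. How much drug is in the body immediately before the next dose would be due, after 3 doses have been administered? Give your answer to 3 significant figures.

579 μg

The 3 doses were given 55.8, 37.2, 18.6 minutes ago.
Total = 713·(1/2)^(55.8/17.4) + 713·(1/2)^(37.2/17.4) + 713·(1/2)^(18.6/17.4)
      = 77.218 + 162 + 339.86 ≈ 579.07 μg.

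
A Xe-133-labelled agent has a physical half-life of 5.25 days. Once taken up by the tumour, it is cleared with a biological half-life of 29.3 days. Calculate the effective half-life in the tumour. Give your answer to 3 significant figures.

4.45 days

1/t_eff = 1/t_phys + 1/t_biol = 1/5.25 + 1/29.3 = 0.22461 per day.
t_eff = 5.25 × 29.3 / (5.25 + 29.3) ≈ 4.4522 days.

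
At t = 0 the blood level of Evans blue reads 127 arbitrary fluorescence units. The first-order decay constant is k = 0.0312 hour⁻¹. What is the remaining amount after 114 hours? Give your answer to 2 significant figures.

t½ = ln 2 / k = 0.69315 / 0.0312 ≈ 22.216 hours.
Number of half-lives: n = 114/22.216 ≈ 5.1314.
Remaining = 127 × (1/2)^5.1314 = 127 × 0.02853 ≈ 3.6233 arbitrary fluorescence units.

3.6 arbitrary fluorescence units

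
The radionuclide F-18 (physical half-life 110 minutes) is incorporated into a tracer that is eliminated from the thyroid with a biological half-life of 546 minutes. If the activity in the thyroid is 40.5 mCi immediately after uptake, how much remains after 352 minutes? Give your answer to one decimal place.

2.8 mCi

1/t_eff = 1/t_phys + 1/t_biol = 1/110 + 1/546 = 0.010922 per minute.
t_eff = 110 × 546 / (110 + 546) ≈ 91.555 minutes.
Remaining = 40.5 × (1/2)^(352/91.555) = 40.5 × (1/2)^3.8447 ≈ 2.819 mCi.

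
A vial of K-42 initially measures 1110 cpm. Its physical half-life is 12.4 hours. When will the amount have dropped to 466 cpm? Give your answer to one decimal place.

15.5 hours

Fraction remaining = 466/1110 ≈ 0.41982.
n = log₂(1110/466) = ln(2.382)/ln 2 ≈ 1.2522 half-lives.
t = n × t½ = 1.2522 × 12.4 ≈ 15.527 hours.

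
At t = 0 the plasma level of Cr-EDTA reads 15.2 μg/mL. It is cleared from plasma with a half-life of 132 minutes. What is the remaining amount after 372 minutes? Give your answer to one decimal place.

2.2 μg/mL

Number of half-lives: n = 372/132 ≈ 2.8182.
Remaining = 15.2 × (1/2)^2.8182 = 15.2 × 0.14179 ≈ 2.1552 μg/mL.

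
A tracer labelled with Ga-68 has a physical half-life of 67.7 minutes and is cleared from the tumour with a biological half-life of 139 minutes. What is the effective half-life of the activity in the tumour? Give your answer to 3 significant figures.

1/t_eff = 1/t_phys + 1/t_biol = 1/67.7 + 1/139 = 0.021965 per minute.
t_eff = 67.7 × 139 / (67.7 + 139) ≈ 45.526 minutes.

45.5 minutes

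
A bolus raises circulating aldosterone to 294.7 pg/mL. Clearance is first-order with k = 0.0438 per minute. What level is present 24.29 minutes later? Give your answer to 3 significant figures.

102 pg/mL

t½ = ln 2 / k = 0.69315 / 0.0438 ≈ 15.825 minutes.
Number of half-lives: n = 24.29/15.825 ≈ 1.5349.
Remaining = 294.7 × (1/2)^1.5349 = 294.7 × 0.34511 ≈ 101.7 pg/mL.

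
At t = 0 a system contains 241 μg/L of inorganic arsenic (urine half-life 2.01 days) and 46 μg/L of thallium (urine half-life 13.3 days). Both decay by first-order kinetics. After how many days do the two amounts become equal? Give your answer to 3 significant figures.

Set 241·(1/2)^(t/2.01) = 46·(1/2)^(t/13.3).
Taking log₂: log₂(241/46) = t·(1/2.01 − 1/13.3).
log₂(5.2391) = 2.3893; 1/2.01 − 1/13.3 = 0.42232.
t = 2.3893 / 0.42232 ≈ 5.6576 days.

5.66 days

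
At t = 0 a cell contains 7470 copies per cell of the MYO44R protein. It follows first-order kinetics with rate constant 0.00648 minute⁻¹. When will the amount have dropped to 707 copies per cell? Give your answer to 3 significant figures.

t½ = ln 2 / λ = 0.69315 / 0.00648 ≈ 106.97 minutes.
Fraction remaining = 707/7470 ≈ 0.094645.
n = log₂(7470/707) = ln(10.566)/ln 2 ≈ 3.4013 half-lives.
t = n × t½ = 3.4013 × 106.97 ≈ 363.83 minutes.

364 minutes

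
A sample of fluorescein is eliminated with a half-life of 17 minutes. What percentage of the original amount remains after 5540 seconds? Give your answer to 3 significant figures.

5540 seconds = 92.3333 minutes.
n = 92.3333/17 ≈ 5.4314 half-lives.
Fraction remaining = (1/2)^5.4314 ≈ 0.023174, i.e. 2.3174%.

2.32%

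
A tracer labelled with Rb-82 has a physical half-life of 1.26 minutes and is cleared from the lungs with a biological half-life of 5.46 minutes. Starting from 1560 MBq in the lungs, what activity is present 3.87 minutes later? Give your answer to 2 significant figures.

1/t_eff = 1/t_phys + 1/t_biol = 1/1.26 + 1/5.46 = 0.9768 per minute.
t_eff = 1.26 × 5.46 / (1.26 + 5.46) ≈ 1.0237 minutes.
Remaining = 1560 × (1/2)^(3.87/1.0237) = 1560 × (1/2)^3.7802 ≈ 113.54 MBq.

110 MBq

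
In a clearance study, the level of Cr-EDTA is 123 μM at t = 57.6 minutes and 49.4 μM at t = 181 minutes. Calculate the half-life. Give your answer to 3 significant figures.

Over Δt = 181 − 57.6 = 123.4 minutes, the level fell by a factor of 123/49.4 ≈ 2.4899.
n = log₂(2.4899) ≈ 1.3161 half-lives, so t½ = 123.4/1.3161 ≈ 93.764 minutes.

93.8 minutes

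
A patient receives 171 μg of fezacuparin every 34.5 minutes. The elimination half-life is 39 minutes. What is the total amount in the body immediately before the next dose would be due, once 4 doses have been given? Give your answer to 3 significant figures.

185 μg

The 4 doses were given 138, 103.5, 69, 34.5 minutes ago.
Total = 171·(1/2)^(138/39) + 171·(1/2)^(103.5/39) + 171·(1/2)^(69/39) + 171·(1/2)^(34.5/39)
      = 14.717 + 27.171 + 50.165 + 92.619 ≈ 184.67 μg.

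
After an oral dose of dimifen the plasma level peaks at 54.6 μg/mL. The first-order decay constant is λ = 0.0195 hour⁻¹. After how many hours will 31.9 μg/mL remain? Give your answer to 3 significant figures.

t½ = ln 2 / λ = 0.69315 / 0.0195 ≈ 35.546 hours.
Fraction remaining = 31.9/54.6 ≈ 0.58425.
n = log₂(54.6/31.9) = ln(1.7116)/ln 2 ≈ 0.77534 half-lives.
t = n × t½ = 0.77534 × 35.546 ≈ 27.56 hours.

27.6 hours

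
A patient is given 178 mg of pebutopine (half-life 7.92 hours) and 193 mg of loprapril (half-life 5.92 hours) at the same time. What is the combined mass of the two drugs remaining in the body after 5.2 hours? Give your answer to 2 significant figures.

pebutopine: 178 × (1/2)^(5.2/7.92) = 178 × (1/2)^0.65657 ≈ 112.92 mg.
loprapril: 193 × (1/2)^(5.2/5.92) = 193 × (1/2)^0.87838 ≈ 104.99 mg.
Total = 112.92 + 104.99 ≈ 217.91 mg.

220 mg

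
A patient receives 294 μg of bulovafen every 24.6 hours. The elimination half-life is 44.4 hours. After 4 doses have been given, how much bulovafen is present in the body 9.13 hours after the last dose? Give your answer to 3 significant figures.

627 μg

The 4 doses were given 82.93, 58.33, 33.73, 9.13 hours ago.
Total = 294·(1/2)^(82.93/44.4) + 294·(1/2)^(58.33/44.4) + 294·(1/2)^(33.73/44.4) + 294·(1/2)^(9.13/44.4)
      = 80.554 + 118.27 + 173.64 + 254.94 ≈ 627.41 μg.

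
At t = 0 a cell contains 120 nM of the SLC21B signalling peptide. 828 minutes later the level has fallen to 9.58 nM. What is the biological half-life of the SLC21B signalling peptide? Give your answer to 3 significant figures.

A/A₀ = 9.58/120 ≈ 0.079833.
n = log₂(12.526) ≈ 3.6469 half-lives elapsed in 828 minutes.
t½ = 828/3.6469 ≈ 227.04 minutes.

227 minutes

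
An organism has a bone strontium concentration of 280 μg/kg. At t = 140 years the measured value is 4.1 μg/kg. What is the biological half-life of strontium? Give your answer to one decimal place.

23.0 years

A/A₀ = 4.1/280 ≈ 0.014643.
n = log₂(68.293) ≈ 6.0937 half-lives elapsed in 140 years.
t½ = 140/6.0937 ≈ 22.975 years.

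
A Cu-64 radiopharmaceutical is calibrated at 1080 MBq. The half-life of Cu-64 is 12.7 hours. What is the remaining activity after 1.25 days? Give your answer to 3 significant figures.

Convert the elapsed time: 1.25 days = 30 hours.
Number of half-lives: n = 30/12.7 ≈ 2.3622.
Remaining = 1080 × (1/2)^2.3622 = 1080 × 0.19449 ≈ 210.05 MBq.

210 MBq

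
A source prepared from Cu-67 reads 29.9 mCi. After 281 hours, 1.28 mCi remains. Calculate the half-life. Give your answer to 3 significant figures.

A/A₀ = 1.28/29.9 ≈ 0.042809.
n = log₂(23.359) ≈ 4.5459 half-lives elapsed in 281 hours.
t½ = 281/4.5459 ≈ 61.814 hours.

61.8 hours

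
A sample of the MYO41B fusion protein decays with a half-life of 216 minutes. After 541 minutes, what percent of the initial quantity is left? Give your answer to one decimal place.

n = 541/216 ≈ 2.5046 half-lives.
Fraction remaining = (1/2)^2.5046 ≈ 0.17621, i.e. 17.621%.

17.6%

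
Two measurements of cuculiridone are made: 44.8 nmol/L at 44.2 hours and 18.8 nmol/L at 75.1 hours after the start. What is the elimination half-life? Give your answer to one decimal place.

24.7 hours

Over Δt = 75.1 − 44.2 = 30.9 hours, the level fell by a factor of 44.8/18.8 ≈ 2.383.
n = log₂(2.383) ≈ 1.2528 half-lives, so t½ = 30.9/1.2528 ≈ 24.665 hours.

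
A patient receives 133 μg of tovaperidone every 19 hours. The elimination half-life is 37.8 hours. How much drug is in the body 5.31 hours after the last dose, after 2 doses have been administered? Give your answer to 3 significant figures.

The 2 doses were given 24.31, 5.31 hours ago.
Total = 133·(1/2)^(24.31/37.8) + 133·(1/2)^(5.31/37.8)
      = 85.163 + 120.66 ≈ 205.82 μg.

206 μg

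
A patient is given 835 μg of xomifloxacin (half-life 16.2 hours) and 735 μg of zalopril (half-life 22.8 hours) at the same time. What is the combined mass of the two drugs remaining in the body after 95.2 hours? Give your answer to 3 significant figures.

xomifloxacin: 835 × (1/2)^(95.2/16.2) = 835 × (1/2)^5.8765 ≈ 14.213 μg.
zalopril: 735 × (1/2)^(95.2/22.8) = 735 × (1/2)^4.1754 ≈ 40.678 μg.
Total = 14.213 + 40.678 ≈ 54.89 μg.

54.9 μg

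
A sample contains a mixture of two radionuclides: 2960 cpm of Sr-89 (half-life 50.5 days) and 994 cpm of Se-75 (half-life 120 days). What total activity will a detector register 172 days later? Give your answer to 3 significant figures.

647 cpm

Sr-89: 2960 × (1/2)^(172/50.5) = 2960 × (1/2)^3.4059 ≈ 279.26 cpm.
Se-75: 994 × (1/2)^(172/120) = 994 × (1/2)^1.4333 ≈ 368.05 cpm.
Total = 279.26 + 368.05 ≈ 647.31 cpm.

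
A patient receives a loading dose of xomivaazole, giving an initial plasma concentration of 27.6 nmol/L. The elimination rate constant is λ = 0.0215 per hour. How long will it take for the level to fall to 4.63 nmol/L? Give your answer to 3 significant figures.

83.0 hours

t½ = ln 2 / λ = 0.69315 / 0.0215 ≈ 32.239 hours.
Fraction remaining = 4.63/27.6 ≈ 0.16775.
n = log₂(27.6/4.63) = ln(5.9611)/ln 2 ≈ 2.5756 half-lives.
t = n × t½ = 2.5756 × 32.239 ≈ 83.035 hours.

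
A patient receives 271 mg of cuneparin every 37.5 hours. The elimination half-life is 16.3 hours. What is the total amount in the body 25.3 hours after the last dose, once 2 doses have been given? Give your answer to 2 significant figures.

The 2 doses were given 62.8, 25.3 hours ago.
Total = 271·(1/2)^(62.8/16.3) + 271·(1/2)^(25.3/16.3)
      = 18.757 + 92.412 ≈ 111.17 mg.

110 mg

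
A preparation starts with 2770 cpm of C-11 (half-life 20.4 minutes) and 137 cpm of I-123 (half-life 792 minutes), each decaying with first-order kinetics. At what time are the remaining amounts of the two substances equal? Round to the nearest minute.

Set 2770·(1/2)^(t/20.4) = 137·(1/2)^(t/792).
Taking log₂: log₂(2770/137) = t·(1/20.4 − 1/792).
log₂(20.219) = 4.3376; 1/20.4 − 1/792 = 0.047757.
t = 4.3376 / 0.047757 ≈ 90.827 minutes.

91 minutes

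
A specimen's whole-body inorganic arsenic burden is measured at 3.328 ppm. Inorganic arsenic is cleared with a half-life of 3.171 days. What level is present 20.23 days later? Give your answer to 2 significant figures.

0.040 ppm

Number of half-lives: n = 20.23/3.171 ≈ 6.3797.
Remaining = 3.328 × (1/2)^6.3797 = 3.328 × 0.012009 ≈ 0.039967 ppm.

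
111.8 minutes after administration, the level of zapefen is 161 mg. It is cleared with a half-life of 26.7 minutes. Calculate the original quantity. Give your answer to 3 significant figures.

Number of half-lives elapsed: n = 111.8/26.7 ≈ 4.1873.
A₀ = A × 2^n = 161 × 2^4.1873 = 161 × 18.218 ≈ 2933 mg.

2930 mg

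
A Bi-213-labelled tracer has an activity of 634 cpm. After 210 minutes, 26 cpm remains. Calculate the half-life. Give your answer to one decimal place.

45.6 minutes

A/A₀ = 26/634 ≈ 0.041009.
n = log₂(24.385) ≈ 4.6079 half-lives elapsed in 210 minutes.
t½ = 210/4.6079 ≈ 45.574 minutes.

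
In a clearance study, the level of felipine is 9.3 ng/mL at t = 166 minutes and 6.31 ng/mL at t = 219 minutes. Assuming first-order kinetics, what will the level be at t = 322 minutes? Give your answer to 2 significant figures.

3.0 ng/mL

Over Δt = 219 − 166 = 53 minutes, the level fell by a factor of 9.3/6.31 ≈ 1.4739.
n = log₂(1.4739) ≈ 0.55959 half-lives, so t½ = 53/0.55959 ≈ 94.712 minutes.
From t = 219 to t = 322: 6.31 × (1/2)^((322−219)/94.712) ≈ 2.9693 ng/mL.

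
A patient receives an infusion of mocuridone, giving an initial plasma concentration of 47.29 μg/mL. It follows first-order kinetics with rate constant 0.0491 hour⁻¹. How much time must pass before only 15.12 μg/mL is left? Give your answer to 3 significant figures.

t½ = ln 2 / λ = 0.69315 / 0.0491 ≈ 14.117 hours.
Fraction remaining = 15.12/47.29 ≈ 0.31973.
n = log₂(47.29/15.12) = ln(3.1276)/ln 2 ≈ 1.6451 half-lives.
t = n × t½ = 1.6451 × 14.117 ≈ 23.224 hours.

23.2 hours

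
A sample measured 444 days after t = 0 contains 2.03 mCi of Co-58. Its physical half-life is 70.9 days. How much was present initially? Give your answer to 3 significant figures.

Number of half-lives elapsed: n = 444/70.9 ≈ 6.2623.
A₀ = A × 2^n = 2.03 × 2^6.2623 = 2.03 × 76.763 ≈ 155.83 mCi.

156 mCi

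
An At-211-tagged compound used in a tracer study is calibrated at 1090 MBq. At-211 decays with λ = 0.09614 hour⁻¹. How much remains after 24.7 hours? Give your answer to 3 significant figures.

101 MBq

t½ = ln 2 / λ = 0.69315 / 0.09614 ≈ 7.2098 hours.
Number of half-lives: n = 24.7/7.2098 ≈ 3.4259.
Remaining = 1090 × (1/2)^3.4259 = 1090 × 0.093046 ≈ 101.42 MBq.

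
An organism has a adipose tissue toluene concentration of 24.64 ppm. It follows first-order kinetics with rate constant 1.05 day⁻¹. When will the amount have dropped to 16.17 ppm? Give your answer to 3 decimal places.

t½ = ln 2 / k = 0.69315 / 1.05 ≈ 0.66014 days.
Fraction remaining = 16.17/24.64 ≈ 0.65625.
n = log₂(24.64/16.17) = ln(1.5238)/ln 2 ≈ 0.60768 half-lives.
t = n × t½ = 0.60768 × 0.66014 ≈ 0.40116 days.

0.401 days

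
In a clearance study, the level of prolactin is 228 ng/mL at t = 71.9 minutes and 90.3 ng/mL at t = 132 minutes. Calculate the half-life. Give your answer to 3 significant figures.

45.0 minutes

Over Δt = 132 − 71.9 = 60.1 minutes, the level fell by a factor of 228/90.3 ≈ 2.5249.
n = log₂(2.5249) ≈ 1.3362 half-lives, so t½ = 60.1/1.3362 ≈ 44.977 minutes.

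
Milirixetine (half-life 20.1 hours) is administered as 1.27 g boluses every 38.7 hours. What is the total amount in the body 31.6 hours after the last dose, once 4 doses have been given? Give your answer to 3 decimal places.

0.577 g

The 4 doses were given 147.7, 109, 70.3, 31.6 hours ago.
Total = 1.27·(1/2)^(147.7/20.1) + 1.27·(1/2)^(109/20.1) + 1.27·(1/2)^(70.3/20.1) + 1.27·(1/2)^(31.6/20.1)
      = 0.0077939 + 0.029604 + 0.11245 + 0.42711 ≈ 0.57696 g.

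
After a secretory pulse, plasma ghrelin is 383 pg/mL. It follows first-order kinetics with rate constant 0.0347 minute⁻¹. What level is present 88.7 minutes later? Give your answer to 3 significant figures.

t½ = ln 2 / λ = 0.69315 / 0.0347 ≈ 19.975 minutes.
Number of half-lives: n = 88.7/19.975 ≈ 4.4405.
Remaining = 383 × (1/2)^4.4405 = 383 × 0.046056 ≈ 17.64 pg/mL.

17.6 pg/mL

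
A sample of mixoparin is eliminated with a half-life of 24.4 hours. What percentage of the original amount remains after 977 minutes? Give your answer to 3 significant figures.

63.0%

977 minutes = 16.2833 hours.
n = 16.2833/24.4 ≈ 0.66735 half-lives.
Fraction remaining = (1/2)^0.66735 ≈ 0.62966, i.e. 62.966%.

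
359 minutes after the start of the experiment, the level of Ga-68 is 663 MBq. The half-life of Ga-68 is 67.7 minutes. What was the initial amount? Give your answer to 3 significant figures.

Number of half-lives elapsed: n = 359/67.7 ≈ 5.3028.
A₀ = A × 2^n = 663 × 2^5.3028 = 663 × 39.473 ≈ 26171 MBq.

26200 MBq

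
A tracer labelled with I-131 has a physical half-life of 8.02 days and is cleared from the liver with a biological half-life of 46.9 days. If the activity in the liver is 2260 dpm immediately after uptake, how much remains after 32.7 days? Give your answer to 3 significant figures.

1/t_eff = 1/t_phys + 1/t_biol = 1/8.02 + 1/46.9 = 0.14601 per day.
t_eff = 8.02 × 46.9 / (8.02 + 46.9) ≈ 6.8488 days.
Remaining = 2260 × (1/2)^(32.7/6.8488) = 2260 × (1/2)^4.7745 ≈ 82.572 dpm.

82.6 dpm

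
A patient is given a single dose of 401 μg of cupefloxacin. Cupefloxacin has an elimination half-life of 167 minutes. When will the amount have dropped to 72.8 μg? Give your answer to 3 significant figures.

411 minutes

Fraction remaining = 72.8/401 ≈ 0.18155.
n = log₂(401/72.8) = ln(5.5082)/ln 2 ≈ 2.4616 half-lives.
t = n × t½ = 2.4616 × 167 ≈ 411.09 minutes.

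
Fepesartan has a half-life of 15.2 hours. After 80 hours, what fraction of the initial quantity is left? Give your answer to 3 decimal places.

n = 80/15.2 ≈ 5.2632 half-lives.
Fraction remaining = (1/2)^5.2632 ≈ 0.026039.

0.026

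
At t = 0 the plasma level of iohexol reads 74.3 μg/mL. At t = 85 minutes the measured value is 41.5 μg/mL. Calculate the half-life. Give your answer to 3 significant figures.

A/A₀ = 41.5/74.3 ≈ 0.55855.
n = log₂(1.7904) ≈ 0.84025 half-lives elapsed in 85 minutes.
t½ = 85/0.84025 ≈ 101.16 minutes.

101 minutes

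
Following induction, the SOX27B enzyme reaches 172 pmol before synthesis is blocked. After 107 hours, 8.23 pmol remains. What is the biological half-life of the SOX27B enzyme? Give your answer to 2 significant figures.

A/A₀ = 8.23/172 ≈ 0.047849.
n = log₂(20.899) ≈ 4.3854 half-lives elapsed in 107 hours.
t½ = 107/4.3854 ≈ 24.399 hours.

24 hours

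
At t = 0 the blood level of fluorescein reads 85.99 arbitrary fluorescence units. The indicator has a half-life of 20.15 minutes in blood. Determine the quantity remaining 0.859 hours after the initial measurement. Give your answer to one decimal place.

14.6 arbitrary fluorescence units

Convert the elapsed time: 0.859 hours = 51.54 minutes.
Number of half-lives: n = 51.54/20.15 ≈ 2.5578.
Remaining = 85.99 × (1/2)^2.5578 = 85.99 × 0.16983 ≈ 14.604 arbitrary fluorescence units.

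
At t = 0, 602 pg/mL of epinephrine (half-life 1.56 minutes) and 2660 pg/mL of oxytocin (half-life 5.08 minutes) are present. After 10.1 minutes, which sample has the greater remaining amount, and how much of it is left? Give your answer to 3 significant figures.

epinephrine: 602 × (1/2)^6.4744 ≈ 6.7705 pg/mL.
oxytocin: 2660 × (1/2)^1.9882 ≈ 670.47 pg/mL.
Oxytocin has more remaining, at ≈ 670.47 pg/mL.

oxytocin, 670 pg/mL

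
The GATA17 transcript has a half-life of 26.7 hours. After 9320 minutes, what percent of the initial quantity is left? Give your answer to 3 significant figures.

9320 minutes = 155.333 hours.
n = 155.333/26.7 ≈ 5.8177 half-lives.
Fraction remaining = (1/2)^5.8177 ≈ 0.017729, i.e. 1.7729%.

1.77%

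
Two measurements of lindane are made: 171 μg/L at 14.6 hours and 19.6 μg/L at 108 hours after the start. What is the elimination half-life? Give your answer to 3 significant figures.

29.9 hours

Over Δt = 108 − 14.6 = 93.4 hours, the level fell by a factor of 171/19.6 ≈ 8.7245.
n = log₂(8.7245) ≈ 3.1251 half-lives, so t½ = 93.4/3.1251 ≈ 29.887 hours.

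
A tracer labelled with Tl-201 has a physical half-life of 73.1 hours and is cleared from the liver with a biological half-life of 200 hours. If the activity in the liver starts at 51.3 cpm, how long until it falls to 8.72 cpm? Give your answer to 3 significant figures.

1/t_eff = 1/t_phys + 1/t_biol = 1/73.1 + 1/200 = 0.01868 per hour.
t_eff = 73.1 × 200 / (73.1 + 200) ≈ 53.534 hours.
n = log₂(51.3/8.72) ≈ 2.5566; t = 2.5566 × 53.534 ≈ 136.86 hours.

137 hours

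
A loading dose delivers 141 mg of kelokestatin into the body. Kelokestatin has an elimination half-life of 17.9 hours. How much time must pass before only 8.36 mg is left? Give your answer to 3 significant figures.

73.0 hours

Fraction remaining = 8.36/141 ≈ 0.059291.
n = log₂(141/8.36) = ln(16.866)/ln 2 ≈ 4.076 half-lives.
t = n × t½ = 4.076 × 17.9 ≈ 72.961 hours.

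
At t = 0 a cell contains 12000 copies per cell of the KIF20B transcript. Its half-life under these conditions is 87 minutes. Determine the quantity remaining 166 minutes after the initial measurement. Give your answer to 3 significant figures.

Number of half-lives: n = 166/87 ≈ 1.908.
Remaining = 12000 × (1/2)^1.908 = 12000 × 0.26645 ≈ 3197.4 copies per cell.

3200 copies per cell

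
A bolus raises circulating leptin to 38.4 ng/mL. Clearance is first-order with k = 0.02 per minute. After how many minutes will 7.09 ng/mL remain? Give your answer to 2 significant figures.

t½ = ln 2 / k = 0.69315 / 0.02 ≈ 34.657 minutes.
Fraction remaining = 7.09/38.4 ≈ 0.18464.
n = log₂(38.4/7.09) = ln(5.4161)/ln 2 ≈ 2.4372 half-lives.
t = n × t½ = 2.4372 × 34.657 ≈ 84.469 minutes.

84 minutes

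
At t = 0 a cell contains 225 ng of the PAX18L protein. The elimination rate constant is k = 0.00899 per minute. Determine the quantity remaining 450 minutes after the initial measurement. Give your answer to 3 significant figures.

3.94 ng

t½ = ln 2 / k = 0.69315 / 0.00899 ≈ 77.102 minutes.
Number of half-lives: n = 450/77.102 ≈ 5.8364.
Remaining = 225 × (1/2)^5.8364 = 225 × 0.017501 ≈ 3.9377 ng.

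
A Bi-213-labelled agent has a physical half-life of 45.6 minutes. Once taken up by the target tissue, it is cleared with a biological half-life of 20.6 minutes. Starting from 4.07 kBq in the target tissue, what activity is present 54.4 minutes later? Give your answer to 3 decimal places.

1/t_eff = 1/t_phys + 1/t_biol = 1/45.6 + 1/20.6 = 0.070474 per minute.
t_eff = 45.6 × 20.6 / (45.6 + 20.6) ≈ 14.19 minutes.
Remaining = 4.07 × (1/2)^(54.4/14.19) = 4.07 × (1/2)^3.8338 ≈ 0.28544 kBq.

0.285 kBq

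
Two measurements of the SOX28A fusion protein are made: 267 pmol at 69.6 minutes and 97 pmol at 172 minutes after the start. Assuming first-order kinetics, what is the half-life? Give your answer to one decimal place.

70.1 minutes

Over Δt = 172 − 69.6 = 102.4 minutes, the level fell by a factor of 267/97 ≈ 2.7526.
n = log₂(2.7526) ≈ 1.4608 half-lives, so t½ = 102.4/1.4608 ≈ 70.099 minutes.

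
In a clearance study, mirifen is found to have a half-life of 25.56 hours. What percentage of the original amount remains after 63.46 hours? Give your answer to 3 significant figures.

n = 63.46/25.56 ≈ 2.4828 half-lives.
Fraction remaining = (1/2)^2.4828 ≈ 0.1789, i.e. 17.89%.

17.9%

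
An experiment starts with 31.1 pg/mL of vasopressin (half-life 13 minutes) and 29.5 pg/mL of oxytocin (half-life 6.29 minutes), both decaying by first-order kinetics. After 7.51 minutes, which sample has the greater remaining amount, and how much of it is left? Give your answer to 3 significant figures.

vasopressin, 20.8 pg/mL

vasopressin: 31.1 × (1/2)^0.57769 ≈ 20.838 pg/mL.
oxytocin: 29.5 × (1/2)^1.194 ≈ 12.895 pg/mL.
Vasopressin has more remaining, at ≈ 20.838 pg/mL.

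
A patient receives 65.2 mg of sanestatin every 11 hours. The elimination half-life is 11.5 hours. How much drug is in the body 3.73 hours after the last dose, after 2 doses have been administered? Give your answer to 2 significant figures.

79 mg

The 2 doses were given 14.73, 3.73 hours ago.
Total = 65.2·(1/2)^(14.73/11.5) + 65.2·(1/2)^(3.73/11.5)
      = 26.833 + 52.073 ≈ 78.905 mg.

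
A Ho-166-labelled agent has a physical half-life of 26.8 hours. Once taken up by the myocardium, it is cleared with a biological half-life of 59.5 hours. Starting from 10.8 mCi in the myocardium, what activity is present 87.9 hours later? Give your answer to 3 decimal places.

1/t_eff = 1/t_phys + 1/t_biol = 1/26.8 + 1/59.5 = 0.05412 per hour.
t_eff = 26.8 × 59.5 / (26.8 + 59.5) ≈ 18.477 hours.
Remaining = 10.8 × (1/2)^(87.9/18.477) = 10.8 × (1/2)^4.7572 ≈ 0.39937 mCi.

0.399 mCi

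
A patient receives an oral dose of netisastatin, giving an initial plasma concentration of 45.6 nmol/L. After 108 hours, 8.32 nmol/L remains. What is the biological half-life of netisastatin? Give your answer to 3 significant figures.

44.0 hours

A/A₀ = 8.32/45.6 ≈ 0.18246.
n = log₂(5.4808) ≈ 2.4544 half-lives elapsed in 108 hours.
t½ = 108/2.4544 ≈ 44.003 hours.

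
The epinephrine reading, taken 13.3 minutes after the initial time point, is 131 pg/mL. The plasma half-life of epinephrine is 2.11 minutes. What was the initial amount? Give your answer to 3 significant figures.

10300 pg/mL

Number of half-lives elapsed: n = 13.3/2.11 ≈ 6.3033.
A₀ = A × 2^n = 131 × 2^6.3033 = 131 × 78.975 ≈ 10346 pg/mL.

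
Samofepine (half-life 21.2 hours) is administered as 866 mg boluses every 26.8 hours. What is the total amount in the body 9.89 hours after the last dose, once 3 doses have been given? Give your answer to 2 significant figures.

The 3 doses were given 63.49, 36.69, 9.89 hours ago.
Total = 866·(1/2)^(63.49/21.2) + 866·(1/2)^(36.69/21.2) + 866·(1/2)^(9.89/21.2)
      = 108.64 + 260.94 + 626.74 ≈ 996.31 mg.

1000 mg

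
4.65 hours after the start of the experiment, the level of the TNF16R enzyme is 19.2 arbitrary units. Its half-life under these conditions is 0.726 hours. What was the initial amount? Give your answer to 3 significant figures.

Number of half-lives elapsed: n = 4.65/0.726 ≈ 6.405.
A₀ = A × 2^n = 19.2 × 2^6.405 = 19.2 × 84.739 ≈ 1627 arbitrary units.

1630 arbitrary units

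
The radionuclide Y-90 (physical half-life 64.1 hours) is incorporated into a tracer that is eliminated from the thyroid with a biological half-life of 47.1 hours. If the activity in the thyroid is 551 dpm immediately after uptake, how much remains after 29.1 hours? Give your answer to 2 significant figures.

260 dpm

1/t_eff = 1/t_phys + 1/t_biol = 1/64.1 + 1/47.1 = 0.036832 per hour.
t_eff = 64.1 × 47.1 / (64.1 + 47.1) ≈ 27.15 hours.
Remaining = 551 × (1/2)^(29.1/27.15) = 551 × (1/2)^1.0718 ≈ 262.12 dpm.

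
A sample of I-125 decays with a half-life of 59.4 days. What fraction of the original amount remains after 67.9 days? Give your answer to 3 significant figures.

0.453

n = 67.9/59.4 ≈ 1.1431 half-lives.
Fraction remaining = (1/2)^1.1431 ≈ 0.45279.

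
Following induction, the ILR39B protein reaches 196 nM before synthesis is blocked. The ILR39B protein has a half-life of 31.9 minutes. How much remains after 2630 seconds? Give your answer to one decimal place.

Convert the elapsed time: 2630 seconds = 43.8333 minutes.
Number of half-lives: n = 43.8333/31.9 ≈ 1.3741.
Remaining = 196 × (1/2)^1.3741 = 196 × 0.3858 ≈ 75.616 nM.

75.6 nM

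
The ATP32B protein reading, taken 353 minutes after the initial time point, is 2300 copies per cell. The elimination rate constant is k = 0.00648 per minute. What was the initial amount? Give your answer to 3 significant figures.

22700 copies per cell

t½ = ln 2 / k = 0.69315 / 0.00648 ≈ 106.97 minutes.
Number of half-lives elapsed: n = 353/106.97 ≈ 3.3001.
A₀ = A × 2^n = 2300 × 2^3.3001 = 2300 × 9.8497 ≈ 22654 copies per cell.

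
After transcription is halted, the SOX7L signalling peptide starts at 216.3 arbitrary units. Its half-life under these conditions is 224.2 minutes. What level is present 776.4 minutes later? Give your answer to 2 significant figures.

Number of half-lives: n = 776.4/224.2 ≈ 3.463.
Remaining = 216.3 × (1/2)^3.463 = 216.3 × 0.090686 ≈ 19.615 arbitrary units.

20 arbitrary units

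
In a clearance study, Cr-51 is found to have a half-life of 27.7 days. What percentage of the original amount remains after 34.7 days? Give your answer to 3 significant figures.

n = 34.7/27.7 ≈ 1.2527 half-lives.
Fraction remaining = (1/2)^1.2527 ≈ 0.41966, i.e. 41.966%.

42.0%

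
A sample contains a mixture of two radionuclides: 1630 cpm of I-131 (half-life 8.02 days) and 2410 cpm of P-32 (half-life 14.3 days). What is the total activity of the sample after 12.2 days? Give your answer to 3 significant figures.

1900 cpm

I-131: 1630 × (1/2)^(12.2/8.02) = 1630 × (1/2)^1.5212 ≈ 567.89 cpm.
P-32: 2410 × (1/2)^(12.2/14.3) = 2410 × (1/2)^0.85315 ≈ 1334.1 cpm.
Total = 567.89 + 1334.1 ≈ 1902 cpm.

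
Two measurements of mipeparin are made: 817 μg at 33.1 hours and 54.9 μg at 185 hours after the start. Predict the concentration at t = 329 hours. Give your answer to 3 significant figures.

Over Δt = 185 − 33.1 = 151.9 hours, the level fell by a factor of 817/54.9 ≈ 14.882.
n = log₂(14.882) ≈ 3.8955 half-lives, so t½ = 151.9/3.8955 ≈ 38.994 hours.
From t = 185 to t = 329: 54.9 × (1/2)^((329−185)/38.994) ≈ 4.2453 μg.

4.25 μg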